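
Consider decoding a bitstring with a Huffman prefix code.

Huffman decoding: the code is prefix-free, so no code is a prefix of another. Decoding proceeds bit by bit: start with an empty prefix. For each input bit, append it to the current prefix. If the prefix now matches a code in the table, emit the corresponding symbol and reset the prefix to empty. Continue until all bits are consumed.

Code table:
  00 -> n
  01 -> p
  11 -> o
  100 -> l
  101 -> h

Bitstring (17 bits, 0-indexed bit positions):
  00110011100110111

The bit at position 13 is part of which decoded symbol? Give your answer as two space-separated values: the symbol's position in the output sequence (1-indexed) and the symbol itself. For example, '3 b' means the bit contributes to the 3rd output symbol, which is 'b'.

Bit 0: prefix='0' (no match yet)
Bit 1: prefix='00' -> emit 'n', reset
Bit 2: prefix='1' (no match yet)
Bit 3: prefix='11' -> emit 'o', reset
Bit 4: prefix='0' (no match yet)
Bit 5: prefix='00' -> emit 'n', reset
Bit 6: prefix='1' (no match yet)
Bit 7: prefix='11' -> emit 'o', reset
Bit 8: prefix='1' (no match yet)
Bit 9: prefix='10' (no match yet)
Bit 10: prefix='100' -> emit 'l', reset
Bit 11: prefix='1' (no match yet)
Bit 12: prefix='11' -> emit 'o', reset
Bit 13: prefix='0' (no match yet)
Bit 14: prefix='01' -> emit 'p', reset
Bit 15: prefix='1' (no match yet)
Bit 16: prefix='11' -> emit 'o', reset

Answer: 7 p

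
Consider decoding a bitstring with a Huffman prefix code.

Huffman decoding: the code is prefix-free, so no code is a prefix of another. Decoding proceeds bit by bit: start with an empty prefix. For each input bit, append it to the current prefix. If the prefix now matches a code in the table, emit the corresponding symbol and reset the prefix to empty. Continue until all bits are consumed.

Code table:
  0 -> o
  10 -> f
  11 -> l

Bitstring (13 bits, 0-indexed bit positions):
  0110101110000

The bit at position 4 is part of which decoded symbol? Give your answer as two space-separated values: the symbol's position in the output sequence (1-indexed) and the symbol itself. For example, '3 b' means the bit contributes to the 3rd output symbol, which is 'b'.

Bit 0: prefix='0' -> emit 'o', reset
Bit 1: prefix='1' (no match yet)
Bit 2: prefix='11' -> emit 'l', reset
Bit 3: prefix='0' -> emit 'o', reset
Bit 4: prefix='1' (no match yet)
Bit 5: prefix='10' -> emit 'f', reset
Bit 6: prefix='1' (no match yet)
Bit 7: prefix='11' -> emit 'l', reset
Bit 8: prefix='1' (no match yet)

Answer: 4 f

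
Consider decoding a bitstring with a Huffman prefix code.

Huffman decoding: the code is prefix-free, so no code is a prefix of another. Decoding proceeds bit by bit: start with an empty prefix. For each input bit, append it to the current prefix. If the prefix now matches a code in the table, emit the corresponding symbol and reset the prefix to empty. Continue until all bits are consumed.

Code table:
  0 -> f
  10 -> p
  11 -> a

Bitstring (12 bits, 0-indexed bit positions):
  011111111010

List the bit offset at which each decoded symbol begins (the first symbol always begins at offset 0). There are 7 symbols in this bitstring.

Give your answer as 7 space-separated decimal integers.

Bit 0: prefix='0' -> emit 'f', reset
Bit 1: prefix='1' (no match yet)
Bit 2: prefix='11' -> emit 'a', reset
Bit 3: prefix='1' (no match yet)
Bit 4: prefix='11' -> emit 'a', reset
Bit 5: prefix='1' (no match yet)
Bit 6: prefix='11' -> emit 'a', reset
Bit 7: prefix='1' (no match yet)
Bit 8: prefix='11' -> emit 'a', reset
Bit 9: prefix='0' -> emit 'f', reset
Bit 10: prefix='1' (no match yet)
Bit 11: prefix='10' -> emit 'p', reset

Answer: 0 1 3 5 7 9 10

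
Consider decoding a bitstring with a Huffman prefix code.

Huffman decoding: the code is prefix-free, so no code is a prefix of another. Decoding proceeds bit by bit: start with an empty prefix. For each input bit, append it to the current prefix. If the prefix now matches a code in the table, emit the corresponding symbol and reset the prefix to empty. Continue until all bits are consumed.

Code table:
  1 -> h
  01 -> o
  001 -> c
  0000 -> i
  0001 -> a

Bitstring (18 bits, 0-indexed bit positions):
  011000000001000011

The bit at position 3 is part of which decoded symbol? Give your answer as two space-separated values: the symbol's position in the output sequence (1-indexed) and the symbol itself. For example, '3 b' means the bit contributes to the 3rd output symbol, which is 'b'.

Bit 0: prefix='0' (no match yet)
Bit 1: prefix='01' -> emit 'o', reset
Bit 2: prefix='1' -> emit 'h', reset
Bit 3: prefix='0' (no match yet)
Bit 4: prefix='00' (no match yet)
Bit 5: prefix='000' (no match yet)
Bit 6: prefix='0000' -> emit 'i', reset
Bit 7: prefix='0' (no match yet)

Answer: 3 i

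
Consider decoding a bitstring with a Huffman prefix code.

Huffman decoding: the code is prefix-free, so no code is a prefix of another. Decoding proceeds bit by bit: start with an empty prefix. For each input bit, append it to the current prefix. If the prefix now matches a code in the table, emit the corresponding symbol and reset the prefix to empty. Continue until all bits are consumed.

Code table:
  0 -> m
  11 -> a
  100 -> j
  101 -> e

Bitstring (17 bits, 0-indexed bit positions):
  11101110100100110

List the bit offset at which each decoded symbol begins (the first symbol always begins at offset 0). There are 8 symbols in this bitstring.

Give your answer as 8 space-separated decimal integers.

Bit 0: prefix='1' (no match yet)
Bit 1: prefix='11' -> emit 'a', reset
Bit 2: prefix='1' (no match yet)
Bit 3: prefix='10' (no match yet)
Bit 4: prefix='101' -> emit 'e', reset
Bit 5: prefix='1' (no match yet)
Bit 6: prefix='11' -> emit 'a', reset
Bit 7: prefix='0' -> emit 'm', reset
Bit 8: prefix='1' (no match yet)
Bit 9: prefix='10' (no match yet)
Bit 10: prefix='100' -> emit 'j', reset
Bit 11: prefix='1' (no match yet)
Bit 12: prefix='10' (no match yet)
Bit 13: prefix='100' -> emit 'j', reset
Bit 14: prefix='1' (no match yet)
Bit 15: prefix='11' -> emit 'a', reset
Bit 16: prefix='0' -> emit 'm', reset

Answer: 0 2 5 7 8 11 14 16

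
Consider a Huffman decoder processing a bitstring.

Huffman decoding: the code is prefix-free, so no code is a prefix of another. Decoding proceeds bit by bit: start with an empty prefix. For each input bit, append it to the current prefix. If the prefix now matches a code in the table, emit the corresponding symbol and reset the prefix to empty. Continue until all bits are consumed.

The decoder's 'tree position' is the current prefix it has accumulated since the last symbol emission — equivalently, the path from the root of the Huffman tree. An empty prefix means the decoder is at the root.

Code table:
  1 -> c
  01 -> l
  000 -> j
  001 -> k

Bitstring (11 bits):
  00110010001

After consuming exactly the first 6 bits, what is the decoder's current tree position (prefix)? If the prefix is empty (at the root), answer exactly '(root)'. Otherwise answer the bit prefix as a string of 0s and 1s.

Answer: 00

Derivation:
Bit 0: prefix='0' (no match yet)
Bit 1: prefix='00' (no match yet)
Bit 2: prefix='001' -> emit 'k', reset
Bit 3: prefix='1' -> emit 'c', reset
Bit 4: prefix='0' (no match yet)
Bit 5: prefix='00' (no match yet)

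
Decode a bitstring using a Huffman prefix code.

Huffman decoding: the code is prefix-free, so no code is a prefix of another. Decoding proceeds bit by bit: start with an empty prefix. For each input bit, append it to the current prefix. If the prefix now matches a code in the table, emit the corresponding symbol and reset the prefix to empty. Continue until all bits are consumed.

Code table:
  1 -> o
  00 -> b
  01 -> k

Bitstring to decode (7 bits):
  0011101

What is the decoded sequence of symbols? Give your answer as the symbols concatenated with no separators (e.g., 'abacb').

Bit 0: prefix='0' (no match yet)
Bit 1: prefix='00' -> emit 'b', reset
Bit 2: prefix='1' -> emit 'o', reset
Bit 3: prefix='1' -> emit 'o', reset
Bit 4: prefix='1' -> emit 'o', reset
Bit 5: prefix='0' (no match yet)
Bit 6: prefix='01' -> emit 'k', reset

Answer: boook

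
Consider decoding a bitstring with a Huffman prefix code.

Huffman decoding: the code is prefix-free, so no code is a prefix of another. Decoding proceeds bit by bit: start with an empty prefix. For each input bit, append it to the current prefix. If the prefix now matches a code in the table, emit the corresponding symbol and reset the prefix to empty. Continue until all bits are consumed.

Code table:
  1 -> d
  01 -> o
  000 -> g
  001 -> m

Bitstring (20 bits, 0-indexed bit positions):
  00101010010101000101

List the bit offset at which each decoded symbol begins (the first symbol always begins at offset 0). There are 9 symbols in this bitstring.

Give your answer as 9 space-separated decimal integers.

Bit 0: prefix='0' (no match yet)
Bit 1: prefix='00' (no match yet)
Bit 2: prefix='001' -> emit 'm', reset
Bit 3: prefix='0' (no match yet)
Bit 4: prefix='01' -> emit 'o', reset
Bit 5: prefix='0' (no match yet)
Bit 6: prefix='01' -> emit 'o', reset
Bit 7: prefix='0' (no match yet)
Bit 8: prefix='00' (no match yet)
Bit 9: prefix='001' -> emit 'm', reset
Bit 10: prefix='0' (no match yet)
Bit 11: prefix='01' -> emit 'o', reset
Bit 12: prefix='0' (no match yet)
Bit 13: prefix='01' -> emit 'o', reset
Bit 14: prefix='0' (no match yet)
Bit 15: prefix='00' (no match yet)
Bit 16: prefix='000' -> emit 'g', reset
Bit 17: prefix='1' -> emit 'd', reset
Bit 18: prefix='0' (no match yet)
Bit 19: prefix='01' -> emit 'o', reset

Answer: 0 3 5 7 10 12 14 17 18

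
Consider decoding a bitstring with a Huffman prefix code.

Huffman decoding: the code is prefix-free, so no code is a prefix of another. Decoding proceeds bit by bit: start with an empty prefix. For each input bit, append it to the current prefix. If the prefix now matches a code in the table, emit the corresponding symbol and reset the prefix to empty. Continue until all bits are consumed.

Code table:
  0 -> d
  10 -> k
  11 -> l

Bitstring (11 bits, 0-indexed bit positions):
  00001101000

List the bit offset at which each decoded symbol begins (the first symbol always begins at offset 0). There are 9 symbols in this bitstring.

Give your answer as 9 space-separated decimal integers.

Bit 0: prefix='0' -> emit 'd', reset
Bit 1: prefix='0' -> emit 'd', reset
Bit 2: prefix='0' -> emit 'd', reset
Bit 3: prefix='0' -> emit 'd', reset
Bit 4: prefix='1' (no match yet)
Bit 5: prefix='11' -> emit 'l', reset
Bit 6: prefix='0' -> emit 'd', reset
Bit 7: prefix='1' (no match yet)
Bit 8: prefix='10' -> emit 'k', reset
Bit 9: prefix='0' -> emit 'd', reset
Bit 10: prefix='0' -> emit 'd', reset

Answer: 0 1 2 3 4 6 7 9 10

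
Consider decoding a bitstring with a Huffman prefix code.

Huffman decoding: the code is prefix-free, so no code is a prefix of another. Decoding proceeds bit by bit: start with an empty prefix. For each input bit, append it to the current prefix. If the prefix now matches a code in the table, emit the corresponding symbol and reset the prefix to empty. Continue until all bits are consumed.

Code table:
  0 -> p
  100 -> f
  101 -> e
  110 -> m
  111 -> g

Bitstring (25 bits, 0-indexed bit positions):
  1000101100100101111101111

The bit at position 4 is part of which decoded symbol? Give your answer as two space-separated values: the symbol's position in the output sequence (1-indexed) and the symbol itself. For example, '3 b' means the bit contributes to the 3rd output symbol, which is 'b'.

Answer: 3 e

Derivation:
Bit 0: prefix='1' (no match yet)
Bit 1: prefix='10' (no match yet)
Bit 2: prefix='100' -> emit 'f', reset
Bit 3: prefix='0' -> emit 'p', reset
Bit 4: prefix='1' (no match yet)
Bit 5: prefix='10' (no match yet)
Bit 6: prefix='101' -> emit 'e', reset
Bit 7: prefix='1' (no match yet)
Bit 8: prefix='10' (no match yet)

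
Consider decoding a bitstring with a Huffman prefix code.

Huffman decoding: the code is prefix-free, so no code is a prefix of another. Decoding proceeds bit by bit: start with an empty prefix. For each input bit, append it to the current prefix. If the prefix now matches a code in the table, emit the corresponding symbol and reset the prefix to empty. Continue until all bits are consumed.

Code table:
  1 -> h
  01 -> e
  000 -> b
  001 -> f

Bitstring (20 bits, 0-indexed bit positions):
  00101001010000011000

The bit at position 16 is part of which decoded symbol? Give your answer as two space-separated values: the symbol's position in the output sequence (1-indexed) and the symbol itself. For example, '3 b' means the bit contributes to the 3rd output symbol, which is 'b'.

Answer: 7 h

Derivation:
Bit 0: prefix='0' (no match yet)
Bit 1: prefix='00' (no match yet)
Bit 2: prefix='001' -> emit 'f', reset
Bit 3: prefix='0' (no match yet)
Bit 4: prefix='01' -> emit 'e', reset
Bit 5: prefix='0' (no match yet)
Bit 6: prefix='00' (no match yet)
Bit 7: prefix='001' -> emit 'f', reset
Bit 8: prefix='0' (no match yet)
Bit 9: prefix='01' -> emit 'e', reset
Bit 10: prefix='0' (no match yet)
Bit 11: prefix='00' (no match yet)
Bit 12: prefix='000' -> emit 'b', reset
Bit 13: prefix='0' (no match yet)
Bit 14: prefix='00' (no match yet)
Bit 15: prefix='001' -> emit 'f', reset
Bit 16: prefix='1' -> emit 'h', reset
Bit 17: prefix='0' (no match yet)
Bit 18: prefix='00' (no match yet)
Bit 19: prefix='000' -> emit 'b', reset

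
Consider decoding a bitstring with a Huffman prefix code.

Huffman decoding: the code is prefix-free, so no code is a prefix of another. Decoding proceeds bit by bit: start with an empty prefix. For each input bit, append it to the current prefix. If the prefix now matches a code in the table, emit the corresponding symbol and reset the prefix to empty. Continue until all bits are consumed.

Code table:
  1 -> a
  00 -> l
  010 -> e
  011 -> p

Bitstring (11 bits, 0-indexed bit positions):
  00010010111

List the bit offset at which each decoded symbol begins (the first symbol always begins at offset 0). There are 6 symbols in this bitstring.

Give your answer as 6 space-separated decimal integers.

Bit 0: prefix='0' (no match yet)
Bit 1: prefix='00' -> emit 'l', reset
Bit 2: prefix='0' (no match yet)
Bit 3: prefix='01' (no match yet)
Bit 4: prefix='010' -> emit 'e', reset
Bit 5: prefix='0' (no match yet)
Bit 6: prefix='01' (no match yet)
Bit 7: prefix='010' -> emit 'e', reset
Bit 8: prefix='1' -> emit 'a', reset
Bit 9: prefix='1' -> emit 'a', reset
Bit 10: prefix='1' -> emit 'a', reset

Answer: 0 2 5 8 9 10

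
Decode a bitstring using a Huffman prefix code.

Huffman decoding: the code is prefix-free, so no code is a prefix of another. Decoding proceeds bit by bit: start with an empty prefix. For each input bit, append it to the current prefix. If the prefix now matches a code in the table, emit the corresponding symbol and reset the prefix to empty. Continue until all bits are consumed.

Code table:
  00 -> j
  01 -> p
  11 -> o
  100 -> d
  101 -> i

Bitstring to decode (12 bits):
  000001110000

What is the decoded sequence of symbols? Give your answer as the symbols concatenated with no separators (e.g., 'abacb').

Answer: jjpojj

Derivation:
Bit 0: prefix='0' (no match yet)
Bit 1: prefix='00' -> emit 'j', reset
Bit 2: prefix='0' (no match yet)
Bit 3: prefix='00' -> emit 'j', reset
Bit 4: prefix='0' (no match yet)
Bit 5: prefix='01' -> emit 'p', reset
Bit 6: prefix='1' (no match yet)
Bit 7: prefix='11' -> emit 'o', reset
Bit 8: prefix='0' (no match yet)
Bit 9: prefix='00' -> emit 'j', reset
Bit 10: prefix='0' (no match yet)
Bit 11: prefix='00' -> emit 'j', reset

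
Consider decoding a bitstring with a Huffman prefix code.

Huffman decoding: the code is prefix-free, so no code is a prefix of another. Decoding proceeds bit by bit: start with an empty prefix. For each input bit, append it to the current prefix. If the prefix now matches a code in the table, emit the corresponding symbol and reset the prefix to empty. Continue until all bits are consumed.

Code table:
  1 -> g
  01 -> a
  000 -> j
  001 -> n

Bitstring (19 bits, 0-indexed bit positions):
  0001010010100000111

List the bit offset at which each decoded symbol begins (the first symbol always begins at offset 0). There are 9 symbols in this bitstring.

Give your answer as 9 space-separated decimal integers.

Bit 0: prefix='0' (no match yet)
Bit 1: prefix='00' (no match yet)
Bit 2: prefix='000' -> emit 'j', reset
Bit 3: prefix='1' -> emit 'g', reset
Bit 4: prefix='0' (no match yet)
Bit 5: prefix='01' -> emit 'a', reset
Bit 6: prefix='0' (no match yet)
Bit 7: prefix='00' (no match yet)
Bit 8: prefix='001' -> emit 'n', reset
Bit 9: prefix='0' (no match yet)
Bit 10: prefix='01' -> emit 'a', reset
Bit 11: prefix='0' (no match yet)
Bit 12: prefix='00' (no match yet)
Bit 13: prefix='000' -> emit 'j', reset
Bit 14: prefix='0' (no match yet)
Bit 15: prefix='00' (no match yet)
Bit 16: prefix='001' -> emit 'n', reset
Bit 17: prefix='1' -> emit 'g', reset
Bit 18: prefix='1' -> emit 'g', reset

Answer: 0 3 4 6 9 11 14 17 18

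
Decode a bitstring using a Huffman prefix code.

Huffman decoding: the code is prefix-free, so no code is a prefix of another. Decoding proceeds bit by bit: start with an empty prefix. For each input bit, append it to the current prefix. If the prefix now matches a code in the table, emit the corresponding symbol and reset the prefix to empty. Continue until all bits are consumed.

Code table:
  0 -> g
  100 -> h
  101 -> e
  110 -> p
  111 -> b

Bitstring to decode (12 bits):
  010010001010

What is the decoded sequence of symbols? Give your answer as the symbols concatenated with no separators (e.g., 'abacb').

Bit 0: prefix='0' -> emit 'g', reset
Bit 1: prefix='1' (no match yet)
Bit 2: prefix='10' (no match yet)
Bit 3: prefix='100' -> emit 'h', reset
Bit 4: prefix='1' (no match yet)
Bit 5: prefix='10' (no match yet)
Bit 6: prefix='100' -> emit 'h', reset
Bit 7: prefix='0' -> emit 'g', reset
Bit 8: prefix='1' (no match yet)
Bit 9: prefix='10' (no match yet)
Bit 10: prefix='101' -> emit 'e', reset
Bit 11: prefix='0' -> emit 'g', reset

Answer: ghhgeg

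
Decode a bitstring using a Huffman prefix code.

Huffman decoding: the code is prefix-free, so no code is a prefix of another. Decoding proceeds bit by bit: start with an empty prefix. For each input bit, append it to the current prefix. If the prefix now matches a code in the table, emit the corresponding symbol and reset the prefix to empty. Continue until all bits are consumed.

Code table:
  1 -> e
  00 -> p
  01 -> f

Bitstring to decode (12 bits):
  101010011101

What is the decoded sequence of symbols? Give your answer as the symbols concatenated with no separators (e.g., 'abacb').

Bit 0: prefix='1' -> emit 'e', reset
Bit 1: prefix='0' (no match yet)
Bit 2: prefix='01' -> emit 'f', reset
Bit 3: prefix='0' (no match yet)
Bit 4: prefix='01' -> emit 'f', reset
Bit 5: prefix='0' (no match yet)
Bit 6: prefix='00' -> emit 'p', reset
Bit 7: prefix='1' -> emit 'e', reset
Bit 8: prefix='1' -> emit 'e', reset
Bit 9: prefix='1' -> emit 'e', reset
Bit 10: prefix='0' (no match yet)
Bit 11: prefix='01' -> emit 'f', reset

Answer: effpeeef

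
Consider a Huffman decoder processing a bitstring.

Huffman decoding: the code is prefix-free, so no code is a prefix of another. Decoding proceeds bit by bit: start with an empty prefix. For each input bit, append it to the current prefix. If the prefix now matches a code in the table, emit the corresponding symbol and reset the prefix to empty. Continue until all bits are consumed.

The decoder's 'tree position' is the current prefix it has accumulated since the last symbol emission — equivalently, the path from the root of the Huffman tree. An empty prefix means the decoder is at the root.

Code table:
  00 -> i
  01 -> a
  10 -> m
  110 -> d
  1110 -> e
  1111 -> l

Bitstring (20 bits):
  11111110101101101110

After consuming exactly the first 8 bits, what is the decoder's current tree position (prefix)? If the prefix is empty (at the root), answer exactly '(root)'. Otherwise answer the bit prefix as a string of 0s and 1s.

Answer: (root)

Derivation:
Bit 0: prefix='1' (no match yet)
Bit 1: prefix='11' (no match yet)
Bit 2: prefix='111' (no match yet)
Bit 3: prefix='1111' -> emit 'l', reset
Bit 4: prefix='1' (no match yet)
Bit 5: prefix='11' (no match yet)
Bit 6: prefix='111' (no match yet)
Bit 7: prefix='1110' -> emit 'e', reset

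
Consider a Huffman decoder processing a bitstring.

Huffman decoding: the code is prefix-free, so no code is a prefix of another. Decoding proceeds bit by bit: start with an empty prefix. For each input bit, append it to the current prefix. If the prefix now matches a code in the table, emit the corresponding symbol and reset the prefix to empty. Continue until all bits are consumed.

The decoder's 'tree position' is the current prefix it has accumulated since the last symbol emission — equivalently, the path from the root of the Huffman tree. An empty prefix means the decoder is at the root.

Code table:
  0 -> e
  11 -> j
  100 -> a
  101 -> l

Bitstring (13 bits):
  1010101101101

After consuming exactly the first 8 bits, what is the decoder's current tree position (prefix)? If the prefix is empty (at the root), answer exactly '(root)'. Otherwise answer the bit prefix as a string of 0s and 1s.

Bit 0: prefix='1' (no match yet)
Bit 1: prefix='10' (no match yet)
Bit 2: prefix='101' -> emit 'l', reset
Bit 3: prefix='0' -> emit 'e', reset
Bit 4: prefix='1' (no match yet)
Bit 5: prefix='10' (no match yet)
Bit 6: prefix='101' -> emit 'l', reset
Bit 7: prefix='1' (no match yet)

Answer: 1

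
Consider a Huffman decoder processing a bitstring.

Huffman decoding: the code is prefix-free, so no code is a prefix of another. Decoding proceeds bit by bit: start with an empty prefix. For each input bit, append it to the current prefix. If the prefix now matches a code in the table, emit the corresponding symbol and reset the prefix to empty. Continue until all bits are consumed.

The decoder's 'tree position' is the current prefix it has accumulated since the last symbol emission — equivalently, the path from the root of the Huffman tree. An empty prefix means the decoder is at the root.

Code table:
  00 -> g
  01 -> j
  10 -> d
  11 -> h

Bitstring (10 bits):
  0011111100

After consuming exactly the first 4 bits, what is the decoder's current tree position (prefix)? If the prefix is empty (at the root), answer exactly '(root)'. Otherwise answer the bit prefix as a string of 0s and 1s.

Answer: (root)

Derivation:
Bit 0: prefix='0' (no match yet)
Bit 1: prefix='00' -> emit 'g', reset
Bit 2: prefix='1' (no match yet)
Bit 3: prefix='11' -> emit 'h', reset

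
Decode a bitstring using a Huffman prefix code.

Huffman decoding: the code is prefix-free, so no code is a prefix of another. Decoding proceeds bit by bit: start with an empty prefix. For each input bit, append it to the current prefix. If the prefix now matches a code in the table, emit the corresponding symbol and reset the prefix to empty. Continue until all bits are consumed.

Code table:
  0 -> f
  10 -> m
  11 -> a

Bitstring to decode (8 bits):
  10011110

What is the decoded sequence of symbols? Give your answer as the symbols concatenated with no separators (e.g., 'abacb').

Bit 0: prefix='1' (no match yet)
Bit 1: prefix='10' -> emit 'm', reset
Bit 2: prefix='0' -> emit 'f', reset
Bit 3: prefix='1' (no match yet)
Bit 4: prefix='11' -> emit 'a', reset
Bit 5: prefix='1' (no match yet)
Bit 6: prefix='11' -> emit 'a', reset
Bit 7: prefix='0' -> emit 'f', reset

Answer: mfaaf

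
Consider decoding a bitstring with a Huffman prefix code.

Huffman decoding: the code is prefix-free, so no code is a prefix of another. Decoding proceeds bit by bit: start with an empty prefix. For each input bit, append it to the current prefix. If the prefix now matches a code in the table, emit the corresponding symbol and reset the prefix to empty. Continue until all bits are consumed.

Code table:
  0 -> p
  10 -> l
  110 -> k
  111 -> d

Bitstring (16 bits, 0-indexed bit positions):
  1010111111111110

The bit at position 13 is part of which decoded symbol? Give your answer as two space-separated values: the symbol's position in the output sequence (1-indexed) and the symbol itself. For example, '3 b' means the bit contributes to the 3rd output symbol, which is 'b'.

Answer: 6 k

Derivation:
Bit 0: prefix='1' (no match yet)
Bit 1: prefix='10' -> emit 'l', reset
Bit 2: prefix='1' (no match yet)
Bit 3: prefix='10' -> emit 'l', reset
Bit 4: prefix='1' (no match yet)
Bit 5: prefix='11' (no match yet)
Bit 6: prefix='111' -> emit 'd', reset
Bit 7: prefix='1' (no match yet)
Bit 8: prefix='11' (no match yet)
Bit 9: prefix='111' -> emit 'd', reset
Bit 10: prefix='1' (no match yet)
Bit 11: prefix='11' (no match yet)
Bit 12: prefix='111' -> emit 'd', reset
Bit 13: prefix='1' (no match yet)
Bit 14: prefix='11' (no match yet)
Bit 15: prefix='110' -> emit 'k', reset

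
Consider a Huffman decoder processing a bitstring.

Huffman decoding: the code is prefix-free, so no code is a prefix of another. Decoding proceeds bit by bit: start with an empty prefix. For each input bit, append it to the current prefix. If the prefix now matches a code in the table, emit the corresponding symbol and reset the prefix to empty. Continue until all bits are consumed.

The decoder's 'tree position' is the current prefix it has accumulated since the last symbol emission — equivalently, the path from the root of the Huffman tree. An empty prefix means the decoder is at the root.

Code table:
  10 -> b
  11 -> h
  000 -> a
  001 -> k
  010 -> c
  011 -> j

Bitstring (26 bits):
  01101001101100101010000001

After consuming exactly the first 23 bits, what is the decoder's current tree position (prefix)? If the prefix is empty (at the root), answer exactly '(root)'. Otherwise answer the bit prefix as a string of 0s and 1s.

Answer: (root)

Derivation:
Bit 0: prefix='0' (no match yet)
Bit 1: prefix='01' (no match yet)
Bit 2: prefix='011' -> emit 'j', reset
Bit 3: prefix='0' (no match yet)
Bit 4: prefix='01' (no match yet)
Bit 5: prefix='010' -> emit 'c', reset
Bit 6: prefix='0' (no match yet)
Bit 7: prefix='01' (no match yet)
Bit 8: prefix='011' -> emit 'j', reset
Bit 9: prefix='0' (no match yet)
Bit 10: prefix='01' (no match yet)
Bit 11: prefix='011' -> emit 'j', reset
Bit 12: prefix='0' (no match yet)
Bit 13: prefix='00' (no match yet)
Bit 14: prefix='001' -> emit 'k', reset
Bit 15: prefix='0' (no match yet)
Bit 16: prefix='01' (no match yet)
Bit 17: prefix='010' -> emit 'c', reset
Bit 18: prefix='1' (no match yet)
Bit 19: prefix='10' -> emit 'b', reset
Bit 20: prefix='0' (no match yet)
Bit 21: prefix='00' (no match yet)
Bit 22: prefix='000' -> emit 'a', reset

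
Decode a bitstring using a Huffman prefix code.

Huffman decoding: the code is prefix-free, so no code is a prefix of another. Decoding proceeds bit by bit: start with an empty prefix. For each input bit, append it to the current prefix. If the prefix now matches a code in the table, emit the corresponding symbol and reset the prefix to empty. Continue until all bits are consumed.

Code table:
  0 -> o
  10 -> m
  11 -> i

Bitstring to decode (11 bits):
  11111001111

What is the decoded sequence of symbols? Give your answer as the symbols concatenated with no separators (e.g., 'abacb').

Answer: iimoii

Derivation:
Bit 0: prefix='1' (no match yet)
Bit 1: prefix='11' -> emit 'i', reset
Bit 2: prefix='1' (no match yet)
Bit 3: prefix='11' -> emit 'i', reset
Bit 4: prefix='1' (no match yet)
Bit 5: prefix='10' -> emit 'm', reset
Bit 6: prefix='0' -> emit 'o', reset
Bit 7: prefix='1' (no match yet)
Bit 8: prefix='11' -> emit 'i', reset
Bit 9: prefix='1' (no match yet)
Bit 10: prefix='11' -> emit 'i', reset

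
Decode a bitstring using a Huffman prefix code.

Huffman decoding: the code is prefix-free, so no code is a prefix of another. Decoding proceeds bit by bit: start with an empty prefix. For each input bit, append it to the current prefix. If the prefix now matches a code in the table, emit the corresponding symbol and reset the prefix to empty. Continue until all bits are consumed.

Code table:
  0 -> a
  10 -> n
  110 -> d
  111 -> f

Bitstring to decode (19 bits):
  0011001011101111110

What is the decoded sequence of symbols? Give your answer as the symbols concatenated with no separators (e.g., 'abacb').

Bit 0: prefix='0' -> emit 'a', reset
Bit 1: prefix='0' -> emit 'a', reset
Bit 2: prefix='1' (no match yet)
Bit 3: prefix='11' (no match yet)
Bit 4: prefix='110' -> emit 'd', reset
Bit 5: prefix='0' -> emit 'a', reset
Bit 6: prefix='1' (no match yet)
Bit 7: prefix='10' -> emit 'n', reset
Bit 8: prefix='1' (no match yet)
Bit 9: prefix='11' (no match yet)
Bit 10: prefix='111' -> emit 'f', reset
Bit 11: prefix='0' -> emit 'a', reset
Bit 12: prefix='1' (no match yet)
Bit 13: prefix='11' (no match yet)
Bit 14: prefix='111' -> emit 'f', reset
Bit 15: prefix='1' (no match yet)
Bit 16: prefix='11' (no match yet)
Bit 17: prefix='111' -> emit 'f', reset
Bit 18: prefix='0' -> emit 'a', reset

Answer: aadanfaffa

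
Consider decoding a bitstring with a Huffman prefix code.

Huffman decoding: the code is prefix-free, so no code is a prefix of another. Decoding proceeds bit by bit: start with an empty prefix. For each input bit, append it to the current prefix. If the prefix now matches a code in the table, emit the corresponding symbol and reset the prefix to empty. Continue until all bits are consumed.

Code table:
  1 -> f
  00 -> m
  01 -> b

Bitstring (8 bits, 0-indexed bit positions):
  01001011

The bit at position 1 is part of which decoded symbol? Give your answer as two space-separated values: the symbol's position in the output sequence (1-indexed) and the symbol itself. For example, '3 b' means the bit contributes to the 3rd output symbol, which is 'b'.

Answer: 1 b

Derivation:
Bit 0: prefix='0' (no match yet)
Bit 1: prefix='01' -> emit 'b', reset
Bit 2: prefix='0' (no match yet)
Bit 3: prefix='00' -> emit 'm', reset
Bit 4: prefix='1' -> emit 'f', reset
Bit 5: prefix='0' (no match yet)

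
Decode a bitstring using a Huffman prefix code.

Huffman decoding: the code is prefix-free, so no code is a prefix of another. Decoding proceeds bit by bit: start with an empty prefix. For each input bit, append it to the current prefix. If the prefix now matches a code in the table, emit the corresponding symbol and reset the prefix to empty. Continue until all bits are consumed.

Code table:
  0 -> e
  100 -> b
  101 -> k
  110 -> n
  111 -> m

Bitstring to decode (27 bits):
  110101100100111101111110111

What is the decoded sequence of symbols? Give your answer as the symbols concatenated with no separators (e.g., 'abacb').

Answer: nkbbmkmnm

Derivation:
Bit 0: prefix='1' (no match yet)
Bit 1: prefix='11' (no match yet)
Bit 2: prefix='110' -> emit 'n', reset
Bit 3: prefix='1' (no match yet)
Bit 4: prefix='10' (no match yet)
Bit 5: prefix='101' -> emit 'k', reset
Bit 6: prefix='1' (no match yet)
Bit 7: prefix='10' (no match yet)
Bit 8: prefix='100' -> emit 'b', reset
Bit 9: prefix='1' (no match yet)
Bit 10: prefix='10' (no match yet)
Bit 11: prefix='100' -> emit 'b', reset
Bit 12: prefix='1' (no match yet)
Bit 13: prefix='11' (no match yet)
Bit 14: prefix='111' -> emit 'm', reset
Bit 15: prefix='1' (no match yet)
Bit 16: prefix='10' (no match yet)
Bit 17: prefix='101' -> emit 'k', reset
Bit 18: prefix='1' (no match yet)
Bit 19: prefix='11' (no match yet)
Bit 20: prefix='111' -> emit 'm', reset
Bit 21: prefix='1' (no match yet)
Bit 22: prefix='11' (no match yet)
Bit 23: prefix='110' -> emit 'n', reset
Bit 24: prefix='1' (no match yet)
Bit 25: prefix='11' (no match yet)
Bit 26: prefix='111' -> emit 'm', reset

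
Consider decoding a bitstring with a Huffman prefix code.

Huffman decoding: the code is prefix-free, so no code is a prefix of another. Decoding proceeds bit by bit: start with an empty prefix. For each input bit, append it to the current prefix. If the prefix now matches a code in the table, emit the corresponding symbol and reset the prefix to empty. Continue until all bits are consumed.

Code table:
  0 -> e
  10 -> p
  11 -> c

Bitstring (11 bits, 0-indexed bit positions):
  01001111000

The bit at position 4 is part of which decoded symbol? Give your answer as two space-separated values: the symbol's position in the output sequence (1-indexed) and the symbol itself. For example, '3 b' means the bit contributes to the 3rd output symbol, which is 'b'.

Answer: 4 c

Derivation:
Bit 0: prefix='0' -> emit 'e', reset
Bit 1: prefix='1' (no match yet)
Bit 2: prefix='10' -> emit 'p', reset
Bit 3: prefix='0' -> emit 'e', reset
Bit 4: prefix='1' (no match yet)
Bit 5: prefix='11' -> emit 'c', reset
Bit 6: prefix='1' (no match yet)
Bit 7: prefix='11' -> emit 'c', reset
Bit 8: prefix='0' -> emit 'e', reset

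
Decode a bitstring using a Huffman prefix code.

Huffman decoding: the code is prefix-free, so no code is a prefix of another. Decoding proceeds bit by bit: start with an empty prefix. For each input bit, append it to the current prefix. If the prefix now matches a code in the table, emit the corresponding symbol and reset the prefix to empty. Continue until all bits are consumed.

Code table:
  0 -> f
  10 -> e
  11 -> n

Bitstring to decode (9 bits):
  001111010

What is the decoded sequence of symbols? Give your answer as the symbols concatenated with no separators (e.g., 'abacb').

Answer: ffnnfe

Derivation:
Bit 0: prefix='0' -> emit 'f', reset
Bit 1: prefix='0' -> emit 'f', reset
Bit 2: prefix='1' (no match yet)
Bit 3: prefix='11' -> emit 'n', reset
Bit 4: prefix='1' (no match yet)
Bit 5: prefix='11' -> emit 'n', reset
Bit 6: prefix='0' -> emit 'f', reset
Bit 7: prefix='1' (no match yet)
Bit 8: prefix='10' -> emit 'e', reset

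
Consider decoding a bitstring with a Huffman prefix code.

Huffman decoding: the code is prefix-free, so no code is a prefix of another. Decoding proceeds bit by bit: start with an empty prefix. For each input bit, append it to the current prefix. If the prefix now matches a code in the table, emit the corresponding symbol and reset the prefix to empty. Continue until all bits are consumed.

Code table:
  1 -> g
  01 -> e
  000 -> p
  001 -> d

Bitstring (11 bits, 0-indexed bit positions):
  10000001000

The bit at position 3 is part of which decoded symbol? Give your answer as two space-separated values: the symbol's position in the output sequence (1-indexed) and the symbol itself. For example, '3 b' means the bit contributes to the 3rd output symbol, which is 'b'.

Answer: 2 p

Derivation:
Bit 0: prefix='1' -> emit 'g', reset
Bit 1: prefix='0' (no match yet)
Bit 2: prefix='00' (no match yet)
Bit 3: prefix='000' -> emit 'p', reset
Bit 4: prefix='0' (no match yet)
Bit 5: prefix='00' (no match yet)
Bit 6: prefix='000' -> emit 'p', reset
Bit 7: prefix='1' -> emit 'g', reset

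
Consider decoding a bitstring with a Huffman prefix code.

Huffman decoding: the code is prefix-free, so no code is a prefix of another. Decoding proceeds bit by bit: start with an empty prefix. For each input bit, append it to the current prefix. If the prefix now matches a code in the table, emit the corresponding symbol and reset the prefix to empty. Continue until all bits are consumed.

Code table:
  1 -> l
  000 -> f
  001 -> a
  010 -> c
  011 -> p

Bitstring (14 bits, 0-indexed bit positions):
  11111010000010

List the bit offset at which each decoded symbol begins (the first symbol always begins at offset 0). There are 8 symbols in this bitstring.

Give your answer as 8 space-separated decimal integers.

Bit 0: prefix='1' -> emit 'l', reset
Bit 1: prefix='1' -> emit 'l', reset
Bit 2: prefix='1' -> emit 'l', reset
Bit 3: prefix='1' -> emit 'l', reset
Bit 4: prefix='1' -> emit 'l', reset
Bit 5: prefix='0' (no match yet)
Bit 6: prefix='01' (no match yet)
Bit 7: prefix='010' -> emit 'c', reset
Bit 8: prefix='0' (no match yet)
Bit 9: prefix='00' (no match yet)
Bit 10: prefix='000' -> emit 'f', reset
Bit 11: prefix='0' (no match yet)
Bit 12: prefix='01' (no match yet)
Bit 13: prefix='010' -> emit 'c', reset

Answer: 0 1 2 3 4 5 8 11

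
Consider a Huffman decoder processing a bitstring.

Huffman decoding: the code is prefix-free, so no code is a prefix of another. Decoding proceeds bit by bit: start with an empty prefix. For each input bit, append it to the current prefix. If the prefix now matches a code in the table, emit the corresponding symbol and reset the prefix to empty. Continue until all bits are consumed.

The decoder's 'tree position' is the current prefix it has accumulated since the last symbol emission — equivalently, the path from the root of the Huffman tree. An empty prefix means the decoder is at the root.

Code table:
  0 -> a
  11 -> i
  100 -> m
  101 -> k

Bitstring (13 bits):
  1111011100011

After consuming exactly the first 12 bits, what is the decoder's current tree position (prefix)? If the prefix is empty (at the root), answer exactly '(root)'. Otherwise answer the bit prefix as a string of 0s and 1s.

Bit 0: prefix='1' (no match yet)
Bit 1: prefix='11' -> emit 'i', reset
Bit 2: prefix='1' (no match yet)
Bit 3: prefix='11' -> emit 'i', reset
Bit 4: prefix='0' -> emit 'a', reset
Bit 5: prefix='1' (no match yet)
Bit 6: prefix='11' -> emit 'i', reset
Bit 7: prefix='1' (no match yet)
Bit 8: prefix='10' (no match yet)
Bit 9: prefix='100' -> emit 'm', reset
Bit 10: prefix='0' -> emit 'a', reset
Bit 11: prefix='1' (no match yet)

Answer: 1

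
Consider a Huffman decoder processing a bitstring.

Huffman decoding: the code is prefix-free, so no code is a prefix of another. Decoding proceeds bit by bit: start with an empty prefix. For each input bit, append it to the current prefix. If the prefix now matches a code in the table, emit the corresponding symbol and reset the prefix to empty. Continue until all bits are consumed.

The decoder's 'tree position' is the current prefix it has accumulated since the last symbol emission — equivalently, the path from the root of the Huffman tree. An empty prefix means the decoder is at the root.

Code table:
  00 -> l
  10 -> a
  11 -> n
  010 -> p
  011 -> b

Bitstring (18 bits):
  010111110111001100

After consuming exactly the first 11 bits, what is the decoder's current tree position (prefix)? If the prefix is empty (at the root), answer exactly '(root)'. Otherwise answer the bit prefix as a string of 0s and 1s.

Answer: (root)

Derivation:
Bit 0: prefix='0' (no match yet)
Bit 1: prefix='01' (no match yet)
Bit 2: prefix='010' -> emit 'p', reset
Bit 3: prefix='1' (no match yet)
Bit 4: prefix='11' -> emit 'n', reset
Bit 5: prefix='1' (no match yet)
Bit 6: prefix='11' -> emit 'n', reset
Bit 7: prefix='1' (no match yet)
Bit 8: prefix='10' -> emit 'a', reset
Bit 9: prefix='1' (no match yet)
Bit 10: prefix='11' -> emit 'n', reset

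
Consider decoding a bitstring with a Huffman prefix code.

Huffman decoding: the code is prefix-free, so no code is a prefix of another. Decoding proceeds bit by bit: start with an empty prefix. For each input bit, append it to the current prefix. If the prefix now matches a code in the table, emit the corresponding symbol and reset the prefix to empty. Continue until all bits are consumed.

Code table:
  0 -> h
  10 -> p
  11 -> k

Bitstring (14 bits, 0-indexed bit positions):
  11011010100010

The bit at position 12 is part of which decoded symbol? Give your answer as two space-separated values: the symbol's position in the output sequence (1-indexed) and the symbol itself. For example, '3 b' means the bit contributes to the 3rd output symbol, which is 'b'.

Bit 0: prefix='1' (no match yet)
Bit 1: prefix='11' -> emit 'k', reset
Bit 2: prefix='0' -> emit 'h', reset
Bit 3: prefix='1' (no match yet)
Bit 4: prefix='11' -> emit 'k', reset
Bit 5: prefix='0' -> emit 'h', reset
Bit 6: prefix='1' (no match yet)
Bit 7: prefix='10' -> emit 'p', reset
Bit 8: prefix='1' (no match yet)
Bit 9: prefix='10' -> emit 'p', reset
Bit 10: prefix='0' -> emit 'h', reset
Bit 11: prefix='0' -> emit 'h', reset
Bit 12: prefix='1' (no match yet)
Bit 13: prefix='10' -> emit 'p', reset

Answer: 9 p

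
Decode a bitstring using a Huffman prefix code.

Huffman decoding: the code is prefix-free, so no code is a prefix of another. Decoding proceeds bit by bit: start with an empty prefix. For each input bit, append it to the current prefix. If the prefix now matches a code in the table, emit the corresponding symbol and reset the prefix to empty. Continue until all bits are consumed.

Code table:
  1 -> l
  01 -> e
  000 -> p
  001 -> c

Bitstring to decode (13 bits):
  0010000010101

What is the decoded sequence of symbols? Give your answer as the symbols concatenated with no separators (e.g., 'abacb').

Bit 0: prefix='0' (no match yet)
Bit 1: prefix='00' (no match yet)
Bit 2: prefix='001' -> emit 'c', reset
Bit 3: prefix='0' (no match yet)
Bit 4: prefix='00' (no match yet)
Bit 5: prefix='000' -> emit 'p', reset
Bit 6: prefix='0' (no match yet)
Bit 7: prefix='00' (no match yet)
Bit 8: prefix='001' -> emit 'c', reset
Bit 9: prefix='0' (no match yet)
Bit 10: prefix='01' -> emit 'e', reset
Bit 11: prefix='0' (no match yet)
Bit 12: prefix='01' -> emit 'e', reset

Answer: cpcee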